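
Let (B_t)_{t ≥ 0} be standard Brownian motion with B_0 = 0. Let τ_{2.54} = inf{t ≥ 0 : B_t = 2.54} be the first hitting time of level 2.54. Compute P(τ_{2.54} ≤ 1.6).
P(τ_{2.54} ≤ 1.6) = 2(1 − Φ(2.54/√1.6)) = 2(1 − Φ(2.0080)) ≈ 0.0446

By the reflection principle for standard BM, P(τ_b ≤ t) = 2 · P(B_t ≥ b). Since B_t ~ N(0, t), P(B_t ≥ 2.54) = 1 − Φ(2.54/√t) = 1 − Φ(2.54/√1.6) = 1 − Φ(2.0080) ≈ 0.02232. Doubling: P(τ_{2.54} ≤ 1.6) ≈ 2 · 0.02232 = 0.04464 ≈ 0.0446.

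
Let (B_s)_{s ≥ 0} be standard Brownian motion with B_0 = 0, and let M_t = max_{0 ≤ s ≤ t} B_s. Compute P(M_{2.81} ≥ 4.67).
P(M_{2.81} ≥ 4.67) = 2·P(B_{2.81} ≥ 4.67) = 2(1 − Φ(4.67/√2.81)) ≈ 0.0053

By the reflection principle for Brownian motion, P(M_t ≥ a) = 2 · P(B_t ≥ a) for a ≥ 0. Since B_t ~ N(0, t), P(B_t ≥ 4.67) = 1 − Φ(4.67/√t) = 1 − Φ(4.67/√2.81) = 1 − Φ(2.7859). So
  P(M_{2.81} ≥ 4.67) = 2(1 − Φ(2.7859)) ≈ 0.0053.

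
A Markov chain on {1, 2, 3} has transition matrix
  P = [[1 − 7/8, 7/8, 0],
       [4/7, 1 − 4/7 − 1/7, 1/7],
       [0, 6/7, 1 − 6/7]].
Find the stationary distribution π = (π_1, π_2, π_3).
π = (192/535, 294/535, 49/535)

This is a birth-death chain on three states, which satisfies detailed balance: π_1 · P_{12} = π_2 · P_{21} and π_2 · P_{23} = π_3 · P_{32}.
From π_1 · 7/8 = π_2 · 4/7: π_2/π_1 = (7/8)/(4/7) = 49/32.
From π_2 · 1/7 = π_3 · 6/7: π_3/π_2 = (1/7)/(6/7) = 1/6.
Take π_1 proportional to 1; then unnormalized π = (1, 49/32, 49/192). Normalize by dividing by the sum 535/192:
  π = (192/535, 294/535, 49/535).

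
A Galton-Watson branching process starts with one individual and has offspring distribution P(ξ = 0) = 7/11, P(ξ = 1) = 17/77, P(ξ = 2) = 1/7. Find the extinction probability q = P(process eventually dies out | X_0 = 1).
q = 1

Mean offspring μ = 0·7/11 + 1·17/77 + 2·1/7 = 39/77 ≤ 1. For μ ≤ 1 with offspring not concentrated at 1, the Galton-Watson process goes extinct almost surely, so q = 1.
(Algebraic check: The pgf is f(s) = 7/11 + 17/77·s + 1/7·s². The extinction probability q is the smallest fixed point of f in [0, 1]. Setting s = f(s):
  1/7·s² + (17/77 − 1)·s + 7/11 = 0
  1/7·s² − (7/11 + 1/7)·s + 7/11 = 0
which factors as (s − 1)·(1/7·s − 7/11) = 0, giving roots s = 1 and s = (7/11)/(1/7) = 49/11. Since 49/11 ≥ 1, the smallest root in [0, 1] is s = 1.)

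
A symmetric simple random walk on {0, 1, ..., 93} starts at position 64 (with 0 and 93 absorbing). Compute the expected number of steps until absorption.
E[τ | X_0 = 64] = 1856

Let v_k = E[τ | X_0 = k]. Boundary: v_0 = v_93 = 0. Recurrence: v_k = 1 + (v_{k-1} + v_{k+1})/2 for 1 ≤ k ≤ 92. The particular solution to v_k − (v_{k-1} + v_{k+1})/2 = 1 is v_k = −k^2. Adding homogeneous solution A + B k and matching boundaries gives v_k = k (93 − k). Substituting k = 64: v_64 = 64 · 29 = 1856.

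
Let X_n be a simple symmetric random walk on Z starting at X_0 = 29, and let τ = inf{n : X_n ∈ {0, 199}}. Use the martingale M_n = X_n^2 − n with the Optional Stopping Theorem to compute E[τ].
E[τ] = 4930

M_n = X_n^2 − n is a martingale (since E[X_{n+1}^2 | F_n] = X_n^2 + 1). By OST (τ has finite mean in a bounded region), E[M_τ] = E[M_0] = X_0^2 − 0 = 29^2 = 841. Also E[M_τ] = E[X_τ^2] − E[τ]. The walk exits at 0 or 199, with P(hit 199 first) = 29/199, so E[X_τ^2] = 199^2 · 29/199 + 0 = 5771. Thus E[τ] = E[X_τ^2] − E[M_τ] = 5771 − 841 = 4930 = 29(199 − 29) = 4930.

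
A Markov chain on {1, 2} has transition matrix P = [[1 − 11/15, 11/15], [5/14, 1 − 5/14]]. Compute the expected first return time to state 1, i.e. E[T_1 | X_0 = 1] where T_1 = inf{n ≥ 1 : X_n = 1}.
E[T_1 | X_0 = 1] = 1/π_1 = 229/75

For an irreducible recurrent Markov chain with stationary distribution π, E[T_i | X_0 = i] = 1/π_i (Kac's formula). Here π_1 = (5/14)/(11/15 + 5/14) = (5/14)/(229/210) = 75/229, so E[T_1 | X_0 = 1] = 1/π_1 = (11/15 + 5/14)/(5/14) = (229/210)/(5/14) = 229/75.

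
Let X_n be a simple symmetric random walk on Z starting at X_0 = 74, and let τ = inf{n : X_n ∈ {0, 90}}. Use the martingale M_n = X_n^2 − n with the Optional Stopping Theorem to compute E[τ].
E[τ] = 1184

M_n = X_n^2 − n is a martingale (since E[X_{n+1}^2 | F_n] = X_n^2 + 1). By OST (τ has finite mean in a bounded region), E[M_τ] = E[M_0] = X_0^2 − 0 = 74^2 = 5476. Also E[M_τ] = E[X_τ^2] − E[τ]. The walk exits at 0 or 90, with P(hit 90 first) = 74/90, so E[X_τ^2] = 90^2 · 74/90 + 0 = 6660. Thus E[τ] = E[X_τ^2] − E[M_τ] = 6660 − 5476 = 1184 = 74(90 − 74) = 1184.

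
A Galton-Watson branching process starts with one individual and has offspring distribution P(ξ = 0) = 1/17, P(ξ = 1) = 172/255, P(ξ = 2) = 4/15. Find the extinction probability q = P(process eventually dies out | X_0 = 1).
q = 15/68

The pgf is f(s) = 1/17 + 172/255·s + 4/15·s². The extinction probability q is the smallest fixed point of f in [0, 1]. Setting s = f(s):
  4/15·s² + (172/255 − 1)·s + 1/17 = 0
  4/15·s² − (1/17 + 4/15)·s + 1/17 = 0
which factors as (s − 1)·(4/15·s − 1/17) = 0, giving roots s = 1 and s = (1/17)/(4/15) = 15/68.
Mean offspring μ = 172/255 + 2·4/15 = 308/255 > 1 (supercritical), so q < 1. The extinction probability is the smaller root: q = (1/17)/(4/15) = 15/68.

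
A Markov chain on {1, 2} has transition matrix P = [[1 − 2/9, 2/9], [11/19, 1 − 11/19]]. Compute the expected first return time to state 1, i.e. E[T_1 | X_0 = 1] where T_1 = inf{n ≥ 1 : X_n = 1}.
E[T_1 | X_0 = 1] = 1/π_1 = 137/99

For an irreducible recurrent Markov chain with stationary distribution π, E[T_i | X_0 = i] = 1/π_i (Kac's formula). Here π_1 = (11/19)/(2/9 + 11/19) = (11/19)/(137/171) = 99/137, so E[T_1 | X_0 = 1] = 1/π_1 = (2/9 + 11/19)/(11/19) = (137/171)/(11/19) = 137/99.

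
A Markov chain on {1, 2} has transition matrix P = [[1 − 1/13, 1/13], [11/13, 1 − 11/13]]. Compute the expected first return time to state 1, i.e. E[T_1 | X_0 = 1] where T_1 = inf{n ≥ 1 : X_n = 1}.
E[T_1 | X_0 = 1] = 1/π_1 = 12/11

For an irreducible recurrent Markov chain with stationary distribution π, E[T_i | X_0 = i] = 1/π_i (Kac's formula). Here π_1 = (11/13)/(1/13 + 11/13) = (11/13)/(12/13) = 11/12, so E[T_1 | X_0 = 1] = 1/π_1 = (1/13 + 11/13)/(11/13) = (12/13)/(11/13) = 12/11.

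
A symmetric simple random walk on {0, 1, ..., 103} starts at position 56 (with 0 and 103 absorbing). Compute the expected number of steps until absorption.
E[τ | X_0 = 56] = 2632

Let v_k = E[τ | X_0 = k]. Boundary: v_0 = v_103 = 0. Recurrence: v_k = 1 + (v_{k-1} + v_{k+1})/2 for 1 ≤ k ≤ 102. The particular solution to v_k − (v_{k-1} + v_{k+1})/2 = 1 is v_k = −k^2. Adding homogeneous solution A + B k and matching boundaries gives v_k = k (103 − k). Substituting k = 56: v_56 = 56 · 47 = 2632.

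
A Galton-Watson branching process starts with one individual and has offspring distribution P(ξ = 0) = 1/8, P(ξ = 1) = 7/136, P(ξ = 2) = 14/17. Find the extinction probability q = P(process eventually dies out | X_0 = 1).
q = 17/112

The pgf is f(s) = 1/8 + 7/136·s + 14/17·s². The extinction probability q is the smallest fixed point of f in [0, 1]. Setting s = f(s):
  14/17·s² + (7/136 − 1)·s + 1/8 = 0
  14/17·s² − (1/8 + 14/17)·s + 1/8 = 0
which factors as (s − 1)·(14/17·s − 1/8) = 0, giving roots s = 1 and s = (1/8)/(14/17) = 17/112.
Mean offspring μ = 7/136 + 2·14/17 = 231/136 > 1 (supercritical), so q < 1. The extinction probability is the smaller root: q = (1/8)/(14/17) = 17/112.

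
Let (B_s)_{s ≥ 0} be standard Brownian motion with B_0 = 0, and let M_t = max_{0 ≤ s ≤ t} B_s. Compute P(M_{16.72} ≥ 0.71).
P(M_{16.72} ≥ 0.71) = 2·P(B_{16.72} ≥ 0.71) = 2(1 − Φ(0.71/√16.72)) ≈ 0.8622

By the reflection principle for Brownian motion, P(M_t ≥ a) = 2 · P(B_t ≥ a) for a ≥ 0. Since B_t ~ N(0, t), P(B_t ≥ 0.71) = 1 − Φ(0.71/√t) = 1 − Φ(0.71/√16.72) = 1 − Φ(0.1736). So
  P(M_{16.72} ≥ 0.71) = 2(1 − Φ(0.1736)) ≈ 0.8622.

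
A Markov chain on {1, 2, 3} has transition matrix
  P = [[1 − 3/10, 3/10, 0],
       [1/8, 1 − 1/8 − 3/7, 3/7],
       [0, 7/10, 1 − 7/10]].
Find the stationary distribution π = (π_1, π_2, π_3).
π = (245/1193, 588/1193, 360/1193)

This is a birth-death chain on three states, which satisfies detailed balance: π_1 · P_{12} = π_2 · P_{21} and π_2 · P_{23} = π_3 · P_{32}.
From π_1 · 3/10 = π_2 · 1/8: π_2/π_1 = (3/10)/(1/8) = 12/5.
From π_2 · 3/7 = π_3 · 7/10: π_3/π_2 = (3/7)/(7/10) = 30/49.
Take π_1 proportional to 1; then unnormalized π = (1, 12/5, 72/49). Normalize by dividing by the sum 1193/245:
  π = (245/1193, 588/1193, 360/1193).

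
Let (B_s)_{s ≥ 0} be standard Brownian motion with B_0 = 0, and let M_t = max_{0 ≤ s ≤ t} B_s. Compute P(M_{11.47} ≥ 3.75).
P(M_{11.47} ≥ 3.75) = 2·P(B_{11.47} ≥ 3.75) = 2(1 − Φ(3.75/√11.47)) ≈ 0.2682

By the reflection principle for Brownian motion, P(M_t ≥ a) = 2 · P(B_t ≥ a) for a ≥ 0. Since B_t ~ N(0, t), P(B_t ≥ 3.75) = 1 − Φ(3.75/√t) = 1 − Φ(3.75/√11.47) = 1 − Φ(1.1073). So
  P(M_{11.47} ≥ 3.75) = 2(1 − Φ(1.1073)) ≈ 0.2682.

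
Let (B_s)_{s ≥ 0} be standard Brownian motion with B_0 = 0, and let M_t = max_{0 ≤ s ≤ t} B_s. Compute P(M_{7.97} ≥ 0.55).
P(M_{7.97} ≥ 0.55) = 2·P(B_{7.97} ≥ 0.55) = 2(1 − Φ(0.55/√7.97)) ≈ 0.8455

By the reflection principle for Brownian motion, P(M_t ≥ a) = 2 · P(B_t ≥ a) for a ≥ 0. Since B_t ~ N(0, t), P(B_t ≥ 0.55) = 1 − Φ(0.55/√t) = 1 − Φ(0.55/√7.97) = 1 − Φ(0.1948). So
  P(M_{7.97} ≥ 0.55) = 2(1 − Φ(0.1948)) ≈ 0.8455.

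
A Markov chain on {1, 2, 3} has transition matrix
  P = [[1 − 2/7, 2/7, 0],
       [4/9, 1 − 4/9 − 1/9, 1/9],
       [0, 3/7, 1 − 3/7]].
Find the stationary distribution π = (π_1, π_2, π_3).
π = (21/38, 27/76, 7/76)

This is a birth-death chain on three states, which satisfies detailed balance: π_1 · P_{12} = π_2 · P_{21} and π_2 · P_{23} = π_3 · P_{32}.
From π_1 · 2/7 = π_2 · 4/9: π_2/π_1 = (2/7)/(4/9) = 9/14.
From π_2 · 1/9 = π_3 · 3/7: π_3/π_2 = (1/9)/(3/7) = 7/27.
Take π_1 proportional to 1; then unnormalized π = (1, 9/14, 1/6). Normalize by dividing by the sum 38/21:
  π = (21/38, 27/76, 7/76).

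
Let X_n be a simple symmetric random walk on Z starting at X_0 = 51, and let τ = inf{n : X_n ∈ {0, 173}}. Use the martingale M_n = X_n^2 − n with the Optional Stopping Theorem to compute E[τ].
E[τ] = 6222

M_n = X_n^2 − n is a martingale (since E[X_{n+1}^2 | F_n] = X_n^2 + 1). By OST (τ has finite mean in a bounded region), E[M_τ] = E[M_0] = X_0^2 − 0 = 51^2 = 2601. Also E[M_τ] = E[X_τ^2] − E[τ]. The walk exits at 0 or 173, with P(hit 173 first) = 51/173, so E[X_τ^2] = 173^2 · 51/173 + 0 = 8823. Thus E[τ] = E[X_τ^2] − E[M_τ] = 8823 − 2601 = 6222 = 51(173 − 51) = 6222.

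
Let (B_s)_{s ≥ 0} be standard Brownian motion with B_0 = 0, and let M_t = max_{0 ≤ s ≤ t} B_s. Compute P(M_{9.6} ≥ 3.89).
P(M_{9.6} ≥ 3.89) = 2·P(B_{9.6} ≥ 3.89) = 2(1 − Φ(3.89/√9.6)) ≈ 0.2093

By the reflection principle for Brownian motion, P(M_t ≥ a) = 2 · P(B_t ≥ a) for a ≥ 0. Since B_t ~ N(0, t), P(B_t ≥ 3.89) = 1 − Φ(3.89/√t) = 1 − Φ(3.89/√9.6) = 1 − Φ(1.2555). So
  P(M_{9.6} ≥ 3.89) = 2(1 − Φ(1.2555)) ≈ 0.2093.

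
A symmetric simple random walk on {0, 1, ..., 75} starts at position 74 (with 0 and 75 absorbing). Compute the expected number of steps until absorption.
E[τ | X_0 = 74] = 74

Let v_k = E[τ | X_0 = k]. Boundary: v_0 = v_75 = 0. Recurrence: v_k = 1 + (v_{k-1} + v_{k+1})/2 for 1 ≤ k ≤ 74. The particular solution to v_k − (v_{k-1} + v_{k+1})/2 = 1 is v_k = −k^2. Adding homogeneous solution A + B k and matching boundaries gives v_k = k (75 − k). Substituting k = 74: v_74 = 74 · 1 = 74.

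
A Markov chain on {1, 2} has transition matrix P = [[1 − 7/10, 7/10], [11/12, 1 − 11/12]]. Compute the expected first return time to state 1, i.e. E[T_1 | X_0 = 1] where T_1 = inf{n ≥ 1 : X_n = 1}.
E[T_1 | X_0 = 1] = 1/π_1 = 97/55

For an irreducible recurrent Markov chain with stationary distribution π, E[T_i | X_0 = i] = 1/π_i (Kac's formula). Here π_1 = (11/12)/(7/10 + 11/12) = (11/12)/(97/60) = 55/97, so E[T_1 | X_0 = 1] = 1/π_1 = (7/10 + 11/12)/(11/12) = (97/60)/(11/12) = 97/55.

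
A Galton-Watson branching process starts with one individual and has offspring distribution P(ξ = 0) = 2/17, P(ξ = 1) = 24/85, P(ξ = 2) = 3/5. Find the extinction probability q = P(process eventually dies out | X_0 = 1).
q = 10/51

The pgf is f(s) = 2/17 + 24/85·s + 3/5·s². The extinction probability q is the smallest fixed point of f in [0, 1]. Setting s = f(s):
  3/5·s² + (24/85 − 1)·s + 2/17 = 0
  3/5·s² − (2/17 + 3/5)·s + 2/17 = 0
which factors as (s − 1)·(3/5·s − 2/17) = 0, giving roots s = 1 and s = (2/17)/(3/5) = 10/51.
Mean offspring μ = 24/85 + 2·3/5 = 126/85 > 1 (supercritical), so q < 1. The extinction probability is the smaller root: q = (2/17)/(3/5) = 10/51.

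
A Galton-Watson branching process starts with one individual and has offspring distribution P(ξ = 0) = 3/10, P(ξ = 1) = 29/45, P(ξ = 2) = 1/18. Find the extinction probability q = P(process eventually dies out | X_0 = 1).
q = 1

Mean offspring μ = 0·3/10 + 1·29/45 + 2·1/18 = 34/45 ≤ 1. For μ ≤ 1 with offspring not concentrated at 1, the Galton-Watson process goes extinct almost surely, so q = 1.
(Algebraic check: The pgf is f(s) = 3/10 + 29/45·s + 1/18·s². The extinction probability q is the smallest fixed point of f in [0, 1]. Setting s = f(s):
  1/18·s² + (29/45 − 1)·s + 3/10 = 0
  1/18·s² − (3/10 + 1/18)·s + 3/10 = 0
which factors as (s − 1)·(1/18·s − 3/10) = 0, giving roots s = 1 and s = (3/10)/(1/18) = 27/5. Since 27/5 ≥ 1, the smallest root in [0, 1] is s = 1.)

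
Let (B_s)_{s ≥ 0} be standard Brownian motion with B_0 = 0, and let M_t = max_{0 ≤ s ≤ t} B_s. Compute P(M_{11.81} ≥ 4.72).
P(M_{11.81} ≥ 4.72) = 2·P(B_{11.81} ≥ 4.72) = 2(1 − Φ(4.72/√11.81)) ≈ 0.1696

By the reflection principle for Brownian motion, P(M_t ≥ a) = 2 · P(B_t ≥ a) for a ≥ 0. Since B_t ~ N(0, t), P(B_t ≥ 4.72) = 1 − Φ(4.72/√t) = 1 − Φ(4.72/√11.81) = 1 − Φ(1.3735). So
  P(M_{11.81} ≥ 4.72) = 2(1 − Φ(1.3735)) ≈ 0.1696.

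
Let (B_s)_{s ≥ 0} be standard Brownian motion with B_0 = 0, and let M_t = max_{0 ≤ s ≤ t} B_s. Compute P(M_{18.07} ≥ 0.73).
P(M_{18.07} ≥ 0.73) = 2·P(B_{18.07} ≥ 0.73) = 2(1 − Φ(0.73/√18.07)) ≈ 0.8637

By the reflection principle for Brownian motion, P(M_t ≥ a) = 2 · P(B_t ≥ a) for a ≥ 0. Since B_t ~ N(0, t), P(B_t ≥ 0.73) = 1 − Φ(0.73/√t) = 1 − Φ(0.73/√18.07) = 1 − Φ(0.1717). So
  P(M_{18.07} ≥ 0.73) = 2(1 − Φ(0.1717)) ≈ 0.8637.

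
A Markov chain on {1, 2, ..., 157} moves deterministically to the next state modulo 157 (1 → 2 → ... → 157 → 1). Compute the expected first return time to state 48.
E[T_48 | X_0 = 48] = 157

The chain cycles deterministically, so starting at state 48 it returns in exactly 157 steps. Equivalently, the stationary distribution is uniform π_j = 1/157 for every state j, so by Kac's formula E[T_48] = 1/π_48 = 157.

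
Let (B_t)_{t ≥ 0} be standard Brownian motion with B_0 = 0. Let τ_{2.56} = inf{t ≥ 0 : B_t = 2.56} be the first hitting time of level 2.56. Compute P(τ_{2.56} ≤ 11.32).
P(τ_{2.56} ≤ 11.32) = 2(1 − Φ(2.56/√11.32)) = 2(1 − Φ(0.7609)) ≈ 0.4467

By the reflection principle for standard BM, P(τ_b ≤ t) = 2 · P(B_t ≥ b). Since B_t ~ N(0, t), P(B_t ≥ 2.56) = 1 − Φ(2.56/√t) = 1 − Φ(2.56/√11.32) = 1 − Φ(0.7609) ≈ 0.22336. Doubling: P(τ_{2.56} ≤ 11.32) ≈ 2 · 0.22336 = 0.44672 ≈ 0.4467.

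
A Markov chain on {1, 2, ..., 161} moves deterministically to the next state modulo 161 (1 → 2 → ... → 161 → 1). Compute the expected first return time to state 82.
E[T_82 | X_0 = 82] = 161

The chain cycles deterministically, so starting at state 82 it returns in exactly 161 steps. Equivalently, the stationary distribution is uniform π_j = 1/161 for every state j, so by Kac's formula E[T_82] = 1/π_82 = 161.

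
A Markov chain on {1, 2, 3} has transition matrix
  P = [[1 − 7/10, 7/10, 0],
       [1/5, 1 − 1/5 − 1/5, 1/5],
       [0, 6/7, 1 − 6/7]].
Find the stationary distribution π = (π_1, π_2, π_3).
π = (60/319, 210/319, 49/319)

This is a birth-death chain on three states, which satisfies detailed balance: π_1 · P_{12} = π_2 · P_{21} and π_2 · P_{23} = π_3 · P_{32}.
From π_1 · 7/10 = π_2 · 1/5: π_2/π_1 = (7/10)/(1/5) = 7/2.
From π_2 · 1/5 = π_3 · 6/7: π_3/π_2 = (1/5)/(6/7) = 7/30.
Take π_1 proportional to 1; then unnormalized π = (1, 7/2, 49/60). Normalize by dividing by the sum 319/60:
  π = (60/319, 210/319, 49/319).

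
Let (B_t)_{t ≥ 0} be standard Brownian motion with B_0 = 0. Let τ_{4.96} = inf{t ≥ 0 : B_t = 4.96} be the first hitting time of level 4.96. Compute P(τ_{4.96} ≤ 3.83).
P(τ_{4.96} ≤ 3.83) = 2(1 − Φ(4.96/√3.83)) = 2(1 − Φ(2.5344)) ≈ 0.0113

By the reflection principle for standard BM, P(τ_b ≤ t) = 2 · P(B_t ≥ b). Since B_t ~ N(0, t), P(B_t ≥ 4.96) = 1 − Φ(4.96/√t) = 1 − Φ(4.96/√3.83) = 1 − Φ(2.5344) ≈ 0.00563. Doubling: P(τ_{4.96} ≤ 3.83) ≈ 2 · 0.00563 = 0.01126 ≈ 0.0113.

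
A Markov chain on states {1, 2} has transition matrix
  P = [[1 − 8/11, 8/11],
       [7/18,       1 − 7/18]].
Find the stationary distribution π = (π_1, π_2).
π_1 = 77/221, π_2 = 144/221

Solve πP = π with π_1 + π_2 = 1. From πP = π: π_1 · (1 − 8/11) + π_2 · 7/18 = π_1 ⇒ π_2 · 7/18 = π_1 · 8/11 ⇒ π_2/π_1 = (8/11)/(7/18) = 144/77. Together with π_1 + π_2 = 1:
  π_1 = (7/18)/(8/11 + 7/18) = (7/18)/(221/198) = 77/221,
  π_2 = (8/11)/(8/11 + 7/18) = (8/11)/(221/198) = 144/221.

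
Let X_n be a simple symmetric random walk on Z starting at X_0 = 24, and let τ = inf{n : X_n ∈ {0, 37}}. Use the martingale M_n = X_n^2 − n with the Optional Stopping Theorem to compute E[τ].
E[τ] = 312

M_n = X_n^2 − n is a martingale (since E[X_{n+1}^2 | F_n] = X_n^2 + 1). By OST (τ has finite mean in a bounded region), E[M_τ] = E[M_0] = X_0^2 − 0 = 24^2 = 576. Also E[M_τ] = E[X_τ^2] − E[τ]. The walk exits at 0 or 37, with P(hit 37 first) = 24/37, so E[X_τ^2] = 37^2 · 24/37 + 0 = 888. Thus E[τ] = E[X_τ^2] − E[M_τ] = 888 − 576 = 312 = 24(37 − 24) = 312.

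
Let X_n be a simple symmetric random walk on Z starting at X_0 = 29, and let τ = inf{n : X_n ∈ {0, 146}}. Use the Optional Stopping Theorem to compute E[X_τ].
E[X_τ] = 29

X_n is a martingale and τ is a bounded-mean stopping time (indeed τ is finite a.s. with bounded expectation since the walk is in a bounded region). By the OST, E[X_τ] = E[X_0] = 29. Equivalently: E[X_τ] = 146 · P(hit 146 first) + 0 · P(hit 0 first) = 146 · (29/146) = 29.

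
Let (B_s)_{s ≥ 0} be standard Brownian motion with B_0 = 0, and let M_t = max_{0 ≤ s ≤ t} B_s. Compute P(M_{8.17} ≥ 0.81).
P(M_{8.17} ≥ 0.81) = 2·P(B_{8.17} ≥ 0.81) = 2(1 − Φ(0.81/√8.17)) ≈ 0.7769

By the reflection principle for Brownian motion, P(M_t ≥ a) = 2 · P(B_t ≥ a) for a ≥ 0. Since B_t ~ N(0, t), P(B_t ≥ 0.81) = 1 − Φ(0.81/√t) = 1 − Φ(0.81/√8.17) = 1 − Φ(0.2834). So
  P(M_{8.17} ≥ 0.81) = 2(1 − Φ(0.2834)) ≈ 0.7769.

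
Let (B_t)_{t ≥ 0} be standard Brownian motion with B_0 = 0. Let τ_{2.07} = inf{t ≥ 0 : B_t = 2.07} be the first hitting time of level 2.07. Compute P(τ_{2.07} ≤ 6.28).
P(τ_{2.07} ≤ 6.28) = 2(1 − Φ(2.07/√6.28)) = 2(1 − Φ(0.8260)) ≈ 0.4088

By the reflection principle for standard BM, P(τ_b ≤ t) = 2 · P(B_t ≥ b). Since B_t ~ N(0, t), P(B_t ≥ 2.07) = 1 − Φ(2.07/√t) = 1 − Φ(2.07/√6.28) = 1 − Φ(0.8260) ≈ 0.20440. Doubling: P(τ_{2.07} ≤ 6.28) ≈ 2 · 0.20440 = 0.40880 ≈ 0.4088.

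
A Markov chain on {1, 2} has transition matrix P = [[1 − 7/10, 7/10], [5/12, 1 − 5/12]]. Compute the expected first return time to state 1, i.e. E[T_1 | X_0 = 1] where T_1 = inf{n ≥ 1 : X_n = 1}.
E[T_1 | X_0 = 1] = 1/π_1 = 67/25

For an irreducible recurrent Markov chain with stationary distribution π, E[T_i | X_0 = i] = 1/π_i (Kac's formula). Here π_1 = (5/12)/(7/10 + 5/12) = (5/12)/(67/60) = 25/67, so E[T_1 | X_0 = 1] = 1/π_1 = (7/10 + 5/12)/(5/12) = (67/60)/(5/12) = 67/25.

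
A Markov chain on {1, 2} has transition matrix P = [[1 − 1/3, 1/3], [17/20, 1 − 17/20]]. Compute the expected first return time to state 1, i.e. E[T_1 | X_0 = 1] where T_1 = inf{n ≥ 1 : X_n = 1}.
E[T_1 | X_0 = 1] = 1/π_1 = 71/51

For an irreducible recurrent Markov chain with stationary distribution π, E[T_i | X_0 = i] = 1/π_i (Kac's formula). Here π_1 = (17/20)/(1/3 + 17/20) = (17/20)/(71/60) = 51/71, so E[T_1 | X_0 = 1] = 1/π_1 = (1/3 + 17/20)/(17/20) = (71/60)/(17/20) = 71/51.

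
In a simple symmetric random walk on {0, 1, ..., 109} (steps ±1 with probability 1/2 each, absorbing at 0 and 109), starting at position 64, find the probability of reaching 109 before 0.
P(hit 109 before 0) = 64/109

Let u_k = P(hit 109 before 0 | start at k). Then u_0 = 0, u_109 = 1, and u_k = u_{k-1}/2 + u_{k+1}/2 for 1 ≤ k ≤ 108. This harmonic recurrence is solved by u_k = k/109, giving u_64 = 64/109.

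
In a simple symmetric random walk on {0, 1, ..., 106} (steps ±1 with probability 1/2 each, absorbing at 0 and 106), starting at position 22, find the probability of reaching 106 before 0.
P(hit 106 before 0) = 22/106 = 11/53

Let u_k = P(hit 106 before 0 | start at k). Then u_0 = 0, u_106 = 1, and u_k = u_{k-1}/2 + u_{k+1}/2 for 1 ≤ k ≤ 105. This harmonic recurrence is solved by u_k = k/106, giving u_22 = 22/106 = 11/53.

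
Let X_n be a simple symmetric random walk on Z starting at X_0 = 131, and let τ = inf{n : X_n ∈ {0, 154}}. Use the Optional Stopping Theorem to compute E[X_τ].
E[X_τ] = 131

X_n is a martingale and τ is a bounded-mean stopping time (indeed τ is finite a.s. with bounded expectation since the walk is in a bounded region). By the OST, E[X_τ] = E[X_0] = 131. Equivalently: E[X_τ] = 154 · P(hit 154 first) + 0 · P(hit 0 first) = 154 · (131/154) = 131.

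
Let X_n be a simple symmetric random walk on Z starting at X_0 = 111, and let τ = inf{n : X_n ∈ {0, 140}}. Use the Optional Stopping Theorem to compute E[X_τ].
E[X_τ] = 111

X_n is a martingale and τ is a bounded-mean stopping time (indeed τ is finite a.s. with bounded expectation since the walk is in a bounded region). By the OST, E[X_τ] = E[X_0] = 111. Equivalently: E[X_τ] = 140 · P(hit 140 first) + 0 · P(hit 0 first) = 140 · (111/140) = 111.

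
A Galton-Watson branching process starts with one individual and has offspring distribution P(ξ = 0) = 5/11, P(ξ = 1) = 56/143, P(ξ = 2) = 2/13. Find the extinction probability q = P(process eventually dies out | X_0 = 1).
q = 1

Mean offspring μ = 0·5/11 + 1·56/143 + 2·2/13 = 100/143 ≤ 1. For μ ≤ 1 with offspring not concentrated at 1, the Galton-Watson process goes extinct almost surely, so q = 1.
(Algebraic check: The pgf is f(s) = 5/11 + 56/143·s + 2/13·s². The extinction probability q is the smallest fixed point of f in [0, 1]. Setting s = f(s):
  2/13·s² + (56/143 − 1)·s + 5/11 = 0
  2/13·s² − (5/11 + 2/13)·s + 5/11 = 0
which factors as (s − 1)·(2/13·s − 5/11) = 0, giving roots s = 1 and s = (5/11)/(2/13) = 65/22. Since 65/22 ≥ 1, the smallest root in [0, 1] is s = 1.)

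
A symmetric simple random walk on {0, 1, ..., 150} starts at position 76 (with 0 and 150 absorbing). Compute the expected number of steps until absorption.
E[τ | X_0 = 76] = 5624

Let v_k = E[τ | X_0 = k]. Boundary: v_0 = v_150 = 0. Recurrence: v_k = 1 + (v_{k-1} + v_{k+1})/2 for 1 ≤ k ≤ 149. The particular solution to v_k − (v_{k-1} + v_{k+1})/2 = 1 is v_k = −k^2. Adding homogeneous solution A + B k and matching boundaries gives v_k = k (150 − k). Substituting k = 76: v_76 = 76 · 74 = 5624.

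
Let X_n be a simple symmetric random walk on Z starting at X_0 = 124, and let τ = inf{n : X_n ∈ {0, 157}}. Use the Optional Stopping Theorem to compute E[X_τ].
E[X_τ] = 124

X_n is a martingale and τ is a bounded-mean stopping time (indeed τ is finite a.s. with bounded expectation since the walk is in a bounded region). By the OST, E[X_τ] = E[X_0] = 124. Equivalently: E[X_τ] = 157 · P(hit 157 first) + 0 · P(hit 0 first) = 157 · (124/157) = 124.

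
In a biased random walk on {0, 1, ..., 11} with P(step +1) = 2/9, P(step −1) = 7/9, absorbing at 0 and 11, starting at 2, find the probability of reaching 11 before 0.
P(hit 11 before 0) = (1 − (7/2)^2) / (1 − (7/2)^11) = 4608/395464939

Let u_k denote P(reach 11 before 0 | start at k). Boundary: u_0 = 0, u_11 = 1. Recurrence: u_k = 2/9·u_{k+1} + 7/9·u_{k-1} for 1 ≤ k ≤ 10. Try u_k = A + B·r^k with r = q/p = (7/9)/(2/9) = 7/2. Substitution satisfies the recurrence; boundary conditions give:
  u_k = (1 − r^k) / (1 − r^N) = (1 − (7/2)^2) / (1 − (7/2)^11) = 4608/395464939.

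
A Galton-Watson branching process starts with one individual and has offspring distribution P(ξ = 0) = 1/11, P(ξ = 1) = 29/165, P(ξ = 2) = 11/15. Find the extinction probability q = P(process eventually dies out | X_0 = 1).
q = 15/121

The pgf is f(s) = 1/11 + 29/165·s + 11/15·s². The extinction probability q is the smallest fixed point of f in [0, 1]. Setting s = f(s):
  11/15·s² + (29/165 − 1)·s + 1/11 = 0
  11/15·s² − (1/11 + 11/15)·s + 1/11 = 0
which factors as (s − 1)·(11/15·s − 1/11) = 0, giving roots s = 1 and s = (1/11)/(11/15) = 15/121.
Mean offspring μ = 29/165 + 2·11/15 = 271/165 > 1 (supercritical), so q < 1. The extinction probability is the smaller root: q = (1/11)/(11/15) = 15/121.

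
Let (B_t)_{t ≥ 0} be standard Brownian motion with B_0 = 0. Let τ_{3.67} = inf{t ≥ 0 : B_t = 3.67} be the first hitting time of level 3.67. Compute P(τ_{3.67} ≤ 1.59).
P(τ_{3.67} ≤ 1.59) = 2(1 − Φ(3.67/√1.59)) = 2(1 − Φ(2.9105)) ≈ 0.0036

By the reflection principle for standard BM, P(τ_b ≤ t) = 2 · P(B_t ≥ b). Since B_t ~ N(0, t), P(B_t ≥ 3.67) = 1 − Φ(3.67/√t) = 1 − Φ(3.67/√1.59) = 1 − Φ(2.9105) ≈ 0.00180. Doubling: P(τ_{3.67} ≤ 1.59) ≈ 2 · 0.00180 = 0.00360 ≈ 0.0036.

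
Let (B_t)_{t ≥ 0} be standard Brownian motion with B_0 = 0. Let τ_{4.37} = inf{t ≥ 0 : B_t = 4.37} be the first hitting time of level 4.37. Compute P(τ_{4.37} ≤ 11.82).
P(τ_{4.37} ≤ 11.82) = 2(1 − Φ(4.37/√11.82)) = 2(1 − Φ(1.2711)) ≈ 0.2037

By the reflection principle for standard BM, P(τ_b ≤ t) = 2 · P(B_t ≥ b). Since B_t ~ N(0, t), P(B_t ≥ 4.37) = 1 − Φ(4.37/√t) = 1 − Φ(4.37/√11.82) = 1 − Φ(1.2711) ≈ 0.10185. Doubling: P(τ_{4.37} ≤ 11.82) ≈ 2 · 0.10185 = 0.20370 ≈ 0.2037.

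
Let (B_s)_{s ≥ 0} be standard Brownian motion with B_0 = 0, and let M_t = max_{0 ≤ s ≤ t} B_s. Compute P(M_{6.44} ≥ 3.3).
P(M_{6.44} ≥ 3.3) = 2·P(B_{6.44} ≥ 3.3) = 2(1 − Φ(3.3/√6.44)) ≈ 0.1935

By the reflection principle for Brownian motion, P(M_t ≥ a) = 2 · P(B_t ≥ a) for a ≥ 0. Since B_t ~ N(0, t), P(B_t ≥ 3.3) = 1 − Φ(3.3/√t) = 1 − Φ(3.3/√6.44) = 1 − Φ(1.3004). So
  P(M_{6.44} ≥ 3.3) = 2(1 − Φ(1.3004)) ≈ 0.1935.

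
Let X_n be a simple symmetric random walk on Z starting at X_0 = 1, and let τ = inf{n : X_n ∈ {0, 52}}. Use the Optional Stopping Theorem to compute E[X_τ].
E[X_τ] = 1

X_n is a martingale and τ is a bounded-mean stopping time (indeed τ is finite a.s. with bounded expectation since the walk is in a bounded region). By the OST, E[X_τ] = E[X_0] = 1. Equivalently: E[X_τ] = 52 · P(hit 52 first) + 0 · P(hit 0 first) = 52 · (1/52) = 1.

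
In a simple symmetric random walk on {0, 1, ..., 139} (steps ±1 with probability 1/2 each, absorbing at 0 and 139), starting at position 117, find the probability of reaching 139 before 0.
P(hit 139 before 0) = 117/139

Let u_k = P(hit 139 before 0 | start at k). Then u_0 = 0, u_139 = 1, and u_k = u_{k-1}/2 + u_{k+1}/2 for 1 ≤ k ≤ 138. This harmonic recurrence is solved by u_k = k/139, giving u_117 = 117/139.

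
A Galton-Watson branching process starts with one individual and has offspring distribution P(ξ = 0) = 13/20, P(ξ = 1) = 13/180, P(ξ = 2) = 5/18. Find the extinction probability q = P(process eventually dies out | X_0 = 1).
q = 1

Mean offspring μ = 0·13/20 + 1·13/180 + 2·5/18 = 113/180 ≤ 1. For μ ≤ 1 with offspring not concentrated at 1, the Galton-Watson process goes extinct almost surely, so q = 1.
(Algebraic check: The pgf is f(s) = 13/20 + 13/180·s + 5/18·s². The extinction probability q is the smallest fixed point of f in [0, 1]. Setting s = f(s):
  5/18·s² + (13/180 − 1)·s + 13/20 = 0
  5/18·s² − (13/20 + 5/18)·s + 13/20 = 0
which factors as (s − 1)·(5/18·s − 13/20) = 0, giving roots s = 1 and s = (13/20)/(5/18) = 117/50. Since 117/50 ≥ 1, the smallest root in [0, 1] is s = 1.)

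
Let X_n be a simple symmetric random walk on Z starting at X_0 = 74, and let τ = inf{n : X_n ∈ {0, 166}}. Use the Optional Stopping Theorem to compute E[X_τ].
E[X_τ] = 74

X_n is a martingale and τ is a bounded-mean stopping time (indeed τ is finite a.s. with bounded expectation since the walk is in a bounded region). By the OST, E[X_τ] = E[X_0] = 74. Equivalently: E[X_τ] = 166 · P(hit 166 first) + 0 · P(hit 0 first) = 166 · (74/166) = 74.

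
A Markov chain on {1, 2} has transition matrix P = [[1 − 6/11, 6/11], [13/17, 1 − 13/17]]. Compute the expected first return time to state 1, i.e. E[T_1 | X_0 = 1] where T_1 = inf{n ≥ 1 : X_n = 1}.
E[T_1 | X_0 = 1] = 1/π_1 = 245/143

For an irreducible recurrent Markov chain with stationary distribution π, E[T_i | X_0 = i] = 1/π_i (Kac's formula). Here π_1 = (13/17)/(6/11 + 13/17) = (13/17)/(245/187) = 143/245, so E[T_1 | X_0 = 1] = 1/π_1 = (6/11 + 13/17)/(13/17) = (245/187)/(13/17) = 245/143.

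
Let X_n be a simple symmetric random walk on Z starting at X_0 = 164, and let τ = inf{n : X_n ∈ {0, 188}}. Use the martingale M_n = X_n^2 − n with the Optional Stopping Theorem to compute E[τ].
E[τ] = 3936

M_n = X_n^2 − n is a martingale (since E[X_{n+1}^2 | F_n] = X_n^2 + 1). By OST (τ has finite mean in a bounded region), E[M_τ] = E[M_0] = X_0^2 − 0 = 164^2 = 26896. Also E[M_τ] = E[X_τ^2] − E[τ]. The walk exits at 0 or 188, with P(hit 188 first) = 164/188, so E[X_τ^2] = 188^2 · 164/188 + 0 = 30832. Thus E[τ] = E[X_τ^2] − E[M_τ] = 30832 − 26896 = 3936 = 164(188 − 164) = 3936.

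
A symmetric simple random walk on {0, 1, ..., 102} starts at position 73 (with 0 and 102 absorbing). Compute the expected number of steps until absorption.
E[τ | X_0 = 73] = 2117

Let v_k = E[τ | X_0 = k]. Boundary: v_0 = v_102 = 0. Recurrence: v_k = 1 + (v_{k-1} + v_{k+1})/2 for 1 ≤ k ≤ 101. The particular solution to v_k − (v_{k-1} + v_{k+1})/2 = 1 is v_k = −k^2. Adding homogeneous solution A + B k and matching boundaries gives v_k = k (102 − k). Substituting k = 73: v_73 = 73 · 29 = 2117.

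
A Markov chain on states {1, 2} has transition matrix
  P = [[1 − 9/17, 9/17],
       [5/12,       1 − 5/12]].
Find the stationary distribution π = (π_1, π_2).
π_1 = 85/193, π_2 = 108/193

Solve πP = π with π_1 + π_2 = 1. From πP = π: π_1 · (1 − 9/17) + π_2 · 5/12 = π_1 ⇒ π_2 · 5/12 = π_1 · 9/17 ⇒ π_2/π_1 = (9/17)/(5/12) = 108/85. Together with π_1 + π_2 = 1:
  π_1 = (5/12)/(9/17 + 5/12) = (5/12)/(193/204) = 85/193,
  π_2 = (9/17)/(9/17 + 5/12) = (9/17)/(193/204) = 108/193.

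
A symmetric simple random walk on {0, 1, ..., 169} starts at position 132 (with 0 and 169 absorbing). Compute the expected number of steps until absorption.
E[τ | X_0 = 132] = 4884

Let v_k = E[τ | X_0 = k]. Boundary: v_0 = v_169 = 0. Recurrence: v_k = 1 + (v_{k-1} + v_{k+1})/2 for 1 ≤ k ≤ 168. The particular solution to v_k − (v_{k-1} + v_{k+1})/2 = 1 is v_k = −k^2. Adding homogeneous solution A + B k and matching boundaries gives v_k = k (169 − k). Substituting k = 132: v_132 = 132 · 37 = 4884.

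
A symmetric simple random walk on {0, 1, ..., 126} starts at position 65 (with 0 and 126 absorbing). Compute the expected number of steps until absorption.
E[τ | X_0 = 65] = 3965

Let v_k = E[τ | X_0 = k]. Boundary: v_0 = v_126 = 0. Recurrence: v_k = 1 + (v_{k-1} + v_{k+1})/2 for 1 ≤ k ≤ 125. The particular solution to v_k − (v_{k-1} + v_{k+1})/2 = 1 is v_k = −k^2. Adding homogeneous solution A + B k and matching boundaries gives v_k = k (126 − k). Substituting k = 65: v_65 = 65 · 61 = 3965.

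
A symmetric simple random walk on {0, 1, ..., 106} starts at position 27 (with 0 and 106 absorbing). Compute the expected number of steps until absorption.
E[τ | X_0 = 27] = 2133

Let v_k = E[τ | X_0 = k]. Boundary: v_0 = v_106 = 0. Recurrence: v_k = 1 + (v_{k-1} + v_{k+1})/2 for 1 ≤ k ≤ 105. The particular solution to v_k − (v_{k-1} + v_{k+1})/2 = 1 is v_k = −k^2. Adding homogeneous solution A + B k and matching boundaries gives v_k = k (106 − k). Substituting k = 27: v_27 = 27 · 79 = 2133.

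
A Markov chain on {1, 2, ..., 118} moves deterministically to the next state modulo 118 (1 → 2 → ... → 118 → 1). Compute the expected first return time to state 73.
E[T_73 | X_0 = 73] = 118

The chain cycles deterministically, so starting at state 73 it returns in exactly 118 steps. Equivalently, the stationary distribution is uniform π_j = 1/118 for every state j, so by Kac's formula E[T_73] = 1/π_73 = 118.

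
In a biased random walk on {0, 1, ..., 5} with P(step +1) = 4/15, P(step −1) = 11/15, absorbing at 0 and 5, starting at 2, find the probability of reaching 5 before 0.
P(hit 5 before 0) = (1 − (11/4)^2) / (1 − (11/4)^5) = 960/22861

Let u_k denote P(reach 5 before 0 | start at k). Boundary: u_0 = 0, u_5 = 1. Recurrence: u_k = 4/15·u_{k+1} + 11/15·u_{k-1} for 1 ≤ k ≤ 4. Try u_k = A + B·r^k with r = q/p = (11/15)/(4/15) = 11/4. Substitution satisfies the recurrence; boundary conditions give:
  u_k = (1 − r^k) / (1 − r^N) = (1 − (11/4)^2) / (1 − (11/4)^5) = 960/22861.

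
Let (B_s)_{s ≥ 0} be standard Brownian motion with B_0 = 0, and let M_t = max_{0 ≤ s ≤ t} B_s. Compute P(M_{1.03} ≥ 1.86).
P(M_{1.03} ≥ 1.86) = 2·P(B_{1.03} ≥ 1.86) = 2(1 − Φ(1.86/√1.03)) ≈ 0.0668

By the reflection principle for Brownian motion, P(M_t ≥ a) = 2 · P(B_t ≥ a) for a ≥ 0. Since B_t ~ N(0, t), P(B_t ≥ 1.86) = 1 − Φ(1.86/√t) = 1 − Φ(1.86/√1.03) = 1 − Φ(1.8327). So
  P(M_{1.03} ≥ 1.86) = 2(1 − Φ(1.8327)) ≈ 0.0668.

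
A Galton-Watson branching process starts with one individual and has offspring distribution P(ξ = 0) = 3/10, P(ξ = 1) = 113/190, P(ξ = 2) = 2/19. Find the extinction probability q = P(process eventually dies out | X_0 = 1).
q = 1

Mean offspring μ = 0·3/10 + 1·113/190 + 2·2/19 = 153/190 ≤ 1. For μ ≤ 1 with offspring not concentrated at 1, the Galton-Watson process goes extinct almost surely, so q = 1.
(Algebraic check: The pgf is f(s) = 3/10 + 113/190·s + 2/19·s². The extinction probability q is the smallest fixed point of f in [0, 1]. Setting s = f(s):
  2/19·s² + (113/190 − 1)·s + 3/10 = 0
  2/19·s² − (3/10 + 2/19)·s + 3/10 = 0
which factors as (s − 1)·(2/19·s − 3/10) = 0, giving roots s = 1 and s = (3/10)/(2/19) = 57/20. Since 57/20 ≥ 1, the smallest root in [0, 1] is s = 1.)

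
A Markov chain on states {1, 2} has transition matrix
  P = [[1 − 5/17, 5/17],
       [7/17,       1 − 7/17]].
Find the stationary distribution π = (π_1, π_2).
π_1 = 7/12, π_2 = 5/12

Solve πP = π with π_1 + π_2 = 1. From πP = π: π_1 · (1 − 5/17) + π_2 · 7/17 = π_1 ⇒ π_2 · 7/17 = π_1 · 5/17 ⇒ π_2/π_1 = (5/17)/(7/17) = 5/7. Together with π_1 + π_2 = 1:
  π_1 = (7/17)/(5/17 + 7/17) = (7/17)/(12/17) = 7/12,
  π_2 = (5/17)/(5/17 + 7/17) = (5/17)/(12/17) = 5/12.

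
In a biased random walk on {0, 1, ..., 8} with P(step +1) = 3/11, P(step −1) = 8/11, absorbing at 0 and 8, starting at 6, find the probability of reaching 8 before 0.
P(hit 8 before 0) = (1 − (8/3)^6) / (1 − (8/3)^8) = 42777/304921

Let u_k denote P(reach 8 before 0 | start at k). Boundary: u_0 = 0, u_8 = 1. Recurrence: u_k = 3/11·u_{k+1} + 8/11·u_{k-1} for 1 ≤ k ≤ 7. Try u_k = A + B·r^k with r = q/p = (8/11)/(3/11) = 8/3. Substitution satisfies the recurrence; boundary conditions give:
  u_k = (1 − r^k) / (1 − r^N) = (1 − (8/3)^6) / (1 − (8/3)^8) = 42777/304921.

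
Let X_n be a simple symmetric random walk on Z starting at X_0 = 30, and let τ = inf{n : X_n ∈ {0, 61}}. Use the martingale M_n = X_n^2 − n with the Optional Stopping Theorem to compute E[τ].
E[τ] = 930

M_n = X_n^2 − n is a martingale (since E[X_{n+1}^2 | F_n] = X_n^2 + 1). By OST (τ has finite mean in a bounded region), E[M_τ] = E[M_0] = X_0^2 − 0 = 30^2 = 900. Also E[M_τ] = E[X_τ^2] − E[τ]. The walk exits at 0 or 61, with P(hit 61 first) = 30/61, so E[X_τ^2] = 61^2 · 30/61 + 0 = 1830. Thus E[τ] = E[X_τ^2] − E[M_τ] = 1830 − 900 = 930 = 30(61 − 30) = 930.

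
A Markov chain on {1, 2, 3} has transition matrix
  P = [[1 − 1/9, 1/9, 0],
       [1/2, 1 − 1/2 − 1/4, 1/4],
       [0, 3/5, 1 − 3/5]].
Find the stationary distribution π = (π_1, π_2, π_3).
π = (54/71, 12/71, 5/71)

This is a birth-death chain on three states, which satisfies detailed balance: π_1 · P_{12} = π_2 · P_{21} and π_2 · P_{23} = π_3 · P_{32}.
From π_1 · 1/9 = π_2 · 1/2: π_2/π_1 = (1/9)/(1/2) = 2/9.
From π_2 · 1/4 = π_3 · 3/5: π_3/π_2 = (1/4)/(3/5) = 5/12.
Take π_1 proportional to 1; then unnormalized π = (1, 2/9, 5/54). Normalize by dividing by the sum 71/54:
  π = (54/71, 12/71, 5/71).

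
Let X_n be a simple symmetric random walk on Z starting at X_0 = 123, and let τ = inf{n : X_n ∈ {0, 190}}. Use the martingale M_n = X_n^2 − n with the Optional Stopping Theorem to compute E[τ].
E[τ] = 8241

M_n = X_n^2 − n is a martingale (since E[X_{n+1}^2 | F_n] = X_n^2 + 1). By OST (τ has finite mean in a bounded region), E[M_τ] = E[M_0] = X_0^2 − 0 = 123^2 = 15129. Also E[M_τ] = E[X_τ^2] − E[τ]. The walk exits at 0 or 190, with P(hit 190 first) = 123/190, so E[X_τ^2] = 190^2 · 123/190 + 0 = 23370. Thus E[τ] = E[X_τ^2] − E[M_τ] = 23370 − 15129 = 8241 = 123(190 − 123) = 8241.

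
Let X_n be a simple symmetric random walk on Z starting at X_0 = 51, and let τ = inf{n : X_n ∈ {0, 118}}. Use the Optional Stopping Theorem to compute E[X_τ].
E[X_τ] = 51

X_n is a martingale and τ is a bounded-mean stopping time (indeed τ is finite a.s. with bounded expectation since the walk is in a bounded region). By the OST, E[X_τ] = E[X_0] = 51. Equivalently: E[X_τ] = 118 · P(hit 118 first) + 0 · P(hit 0 first) = 118 · (51/118) = 51.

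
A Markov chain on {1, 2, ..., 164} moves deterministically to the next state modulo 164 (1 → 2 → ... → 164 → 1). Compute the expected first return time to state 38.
E[T_38 | X_0 = 38] = 164

The chain cycles deterministically, so starting at state 38 it returns in exactly 164 steps. Equivalently, the stationary distribution is uniform π_j = 1/164 for every state j, so by Kac's formula E[T_38] = 1/π_38 = 164.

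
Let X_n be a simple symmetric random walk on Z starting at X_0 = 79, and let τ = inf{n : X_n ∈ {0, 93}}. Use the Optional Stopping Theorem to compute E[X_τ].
E[X_τ] = 79

X_n is a martingale and τ is a bounded-mean stopping time (indeed τ is finite a.s. with bounded expectation since the walk is in a bounded region). By the OST, E[X_τ] = E[X_0] = 79. Equivalently: E[X_τ] = 93 · P(hit 93 first) + 0 · P(hit 0 first) = 93 · (79/93) = 79.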